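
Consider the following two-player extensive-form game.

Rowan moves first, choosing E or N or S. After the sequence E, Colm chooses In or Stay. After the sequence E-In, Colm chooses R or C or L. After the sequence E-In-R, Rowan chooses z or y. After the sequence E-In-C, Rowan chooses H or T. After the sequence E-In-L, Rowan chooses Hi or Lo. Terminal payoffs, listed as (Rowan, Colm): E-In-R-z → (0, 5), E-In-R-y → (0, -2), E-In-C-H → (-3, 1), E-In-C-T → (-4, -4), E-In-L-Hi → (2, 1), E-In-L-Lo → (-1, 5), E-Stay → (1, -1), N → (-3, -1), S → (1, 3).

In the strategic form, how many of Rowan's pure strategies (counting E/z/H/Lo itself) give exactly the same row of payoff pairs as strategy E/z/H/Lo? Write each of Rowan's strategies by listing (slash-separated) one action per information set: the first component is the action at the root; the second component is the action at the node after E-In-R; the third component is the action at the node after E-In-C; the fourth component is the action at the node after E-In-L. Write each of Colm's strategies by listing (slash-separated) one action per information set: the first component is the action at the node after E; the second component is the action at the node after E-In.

1

Row for E/z/H/Lo (columns In/R, In/C, In/L, Stay/R, Stay/C, Stay/L): (0,5) (-3,1) (-1,5) (1,-1) (1,-1) (1,-1).
Every one of Rowan's information sets is on the play path for some reply by Colm when Rowan follows E/z/H/Lo.
Changing the action at any of them therefore changes at least one column, so only E/z/H/Lo itself gives this row.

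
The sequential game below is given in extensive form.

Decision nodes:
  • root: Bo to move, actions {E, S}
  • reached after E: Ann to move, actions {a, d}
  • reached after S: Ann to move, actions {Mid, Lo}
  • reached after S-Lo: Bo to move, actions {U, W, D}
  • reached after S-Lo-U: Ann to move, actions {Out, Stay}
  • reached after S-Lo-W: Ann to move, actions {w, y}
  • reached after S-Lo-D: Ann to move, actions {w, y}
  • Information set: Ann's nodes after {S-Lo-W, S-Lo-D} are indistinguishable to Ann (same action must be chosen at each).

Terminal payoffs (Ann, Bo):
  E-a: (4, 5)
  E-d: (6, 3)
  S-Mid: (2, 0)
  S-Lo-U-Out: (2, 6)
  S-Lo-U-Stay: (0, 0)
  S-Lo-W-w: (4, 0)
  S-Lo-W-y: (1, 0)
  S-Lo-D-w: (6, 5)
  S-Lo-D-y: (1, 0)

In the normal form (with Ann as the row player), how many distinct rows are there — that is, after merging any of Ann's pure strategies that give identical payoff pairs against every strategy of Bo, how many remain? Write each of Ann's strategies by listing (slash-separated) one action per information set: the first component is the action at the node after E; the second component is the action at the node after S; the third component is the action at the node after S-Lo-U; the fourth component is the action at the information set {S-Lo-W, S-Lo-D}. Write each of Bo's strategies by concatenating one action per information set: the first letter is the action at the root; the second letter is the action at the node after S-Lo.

Ann has 16 pure strategies: a/Mid/Out/w, a/Mid/Out/y, a/Mid/Stay/w, a/Mid/Stay/y, a/Lo/Out/w, a/Lo/Out/y, a/Lo/Stay/w, a/Lo/Stay/y, d/Mid/Out/w, d/Mid/Out/y, d/Mid/Stay/w, d/Mid/Stay/y, d/Lo/Out/w, d/Lo/Out/y, d/Lo/Stay/w, d/Lo/Stay/y. Columns: EU, EW, ED, SU, SW, SD.
{a/Mid/Out/w, a/Mid/Out/y, a/Mid/Stay/w, a/Mid/Stay/y} → row (4,5) (4,5) (4,5) (2,0) (2,0) (2,0)
{a/Lo/Out/w} → row (4,5) (4,5) (4,5) (2,6) (4,0) (6,5)
{a/Lo/Out/y} → row (4,5) (4,5) (4,5) (2,6) (1,0) (1,0)
{a/Lo/Stay/w} → row (4,5) (4,5) (4,5) (0,0) (4,0) (6,5)
{a/Lo/Stay/y} → row (4,5) (4,5) (4,5) (0,0) (1,0) (1,0)
{d/Mid/Out/w, d/Mid/Out/y, d/Mid/Stay/w, d/Mid/Stay/y} → row (6,3) (6,3) (6,3) (2,0) (2,0) (2,0)
{d/Lo/Out/w} → row (6,3) (6,3) (6,3) (2,6) (4,0) (6,5)
{d/Lo/Out/y} → row (6,3) (6,3) (6,3) (2,6) (1,0) (1,0)
{d/Lo/Stay/w} → row (6,3) (6,3) (6,3) (0,0) (4,0) (6,5)
{d/Lo/Stay/y} → row (6,3) (6,3) (6,3) (0,0) (1,0) (1,0)
That's 10 distinct rows out of 16 strategies.

10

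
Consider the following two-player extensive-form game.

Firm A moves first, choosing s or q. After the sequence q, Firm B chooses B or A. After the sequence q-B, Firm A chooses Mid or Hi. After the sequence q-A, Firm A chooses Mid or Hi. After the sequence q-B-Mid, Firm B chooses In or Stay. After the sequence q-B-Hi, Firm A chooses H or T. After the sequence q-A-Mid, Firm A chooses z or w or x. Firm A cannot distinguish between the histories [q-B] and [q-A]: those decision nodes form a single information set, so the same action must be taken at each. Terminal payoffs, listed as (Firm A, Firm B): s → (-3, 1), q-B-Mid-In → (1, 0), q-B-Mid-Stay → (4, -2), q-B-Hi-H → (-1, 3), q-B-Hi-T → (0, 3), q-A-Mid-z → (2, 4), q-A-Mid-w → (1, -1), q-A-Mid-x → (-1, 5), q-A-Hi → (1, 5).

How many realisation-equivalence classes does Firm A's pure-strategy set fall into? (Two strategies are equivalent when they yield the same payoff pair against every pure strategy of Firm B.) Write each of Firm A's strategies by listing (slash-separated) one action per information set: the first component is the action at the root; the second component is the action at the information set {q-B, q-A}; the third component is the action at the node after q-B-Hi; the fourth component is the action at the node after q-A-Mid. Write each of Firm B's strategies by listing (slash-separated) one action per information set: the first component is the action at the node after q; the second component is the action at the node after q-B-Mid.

6

Firm A has 24 pure strategies: s/Mid/H/z, s/Mid/H/w, s/Mid/H/x, s/Mid/T/z, s/Mid/T/w, s/Mid/T/x, s/Hi/H/z, s/Hi/H/w, s/Hi/H/x, s/Hi/T/z, s/Hi/T/w, s/Hi/T/x, q/Mid/H/z, q/Mid/H/w, q/Mid/H/x, q/Mid/T/z, q/Mid/T/w, q/Mid/T/x, q/Hi/H/z, q/Hi/H/w, q/Hi/H/x, q/Hi/T/z, q/Hi/T/w, q/Hi/T/x. Columns: B/In, B/Stay, A/In, A/Stay.
{s/Mid/H/z, s/Mid/H/w, s/Mid/H/x, s/Mid/T/z, s/Mid/T/w, s/Mid/T/x, s/Hi/H/z, s/Hi/H/w, s/Hi/H/x, s/Hi/T/z, s/Hi/T/w, s/Hi/T/x} → row (-3,1) (-3,1) (-3,1) (-3,1)
{q/Mid/H/z, q/Mid/T/z} → row (1,0) (4,-2) (2,4) (2,4)
{q/Mid/H/w, q/Mid/T/w} → row (1,0) (4,-2) (1,-1) (1,-1)
{q/Mid/H/x, q/Mid/T/x} → row (1,0) (4,-2) (-1,5) (-1,5)
{q/Hi/H/z, q/Hi/H/w, q/Hi/H/x} → row (-1,3) (-1,3) (1,5) (1,5)
{q/Hi/T/z, q/Hi/T/w, q/Hi/T/x} → row (0,3) (0,3) (1,5) (1,5)
That's 6 distinct rows out of 24 strategies.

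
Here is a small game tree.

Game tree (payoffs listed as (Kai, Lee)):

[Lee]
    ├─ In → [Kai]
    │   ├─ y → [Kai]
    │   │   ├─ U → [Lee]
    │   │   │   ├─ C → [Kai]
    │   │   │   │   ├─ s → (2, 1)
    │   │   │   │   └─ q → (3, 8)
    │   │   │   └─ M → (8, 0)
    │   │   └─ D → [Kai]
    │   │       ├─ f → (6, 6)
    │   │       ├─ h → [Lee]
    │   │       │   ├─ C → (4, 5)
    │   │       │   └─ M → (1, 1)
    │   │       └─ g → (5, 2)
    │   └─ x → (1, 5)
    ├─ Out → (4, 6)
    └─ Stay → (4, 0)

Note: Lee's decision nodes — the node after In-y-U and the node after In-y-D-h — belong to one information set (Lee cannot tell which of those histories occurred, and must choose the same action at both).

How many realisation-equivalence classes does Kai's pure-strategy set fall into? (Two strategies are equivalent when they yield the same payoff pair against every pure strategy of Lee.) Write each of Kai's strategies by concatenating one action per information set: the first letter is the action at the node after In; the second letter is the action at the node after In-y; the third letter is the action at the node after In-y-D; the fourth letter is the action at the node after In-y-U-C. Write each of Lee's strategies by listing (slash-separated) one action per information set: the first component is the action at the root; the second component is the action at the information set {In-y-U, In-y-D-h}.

Kai has 24 pure strategies: yUfs, yUfq, yUhs, yUhq, yUgs, yUgq, yDfs, yDfq, yDhs, yDhq, yDgs, yDgq, xUfs, xUfq, xUhs, xUhq, xUgs, xUgq, xDfs, xDfq, xDhs, xDhq, xDgs, xDgq. Columns: In/C, In/M, Out/C, Out/M, Stay/C, Stay/M.
{yUfs, yUhs, yUgs} → row (2,1) (8,0) (4,6) (4,6) (4,0) (4,0)
{yUfq, yUhq, yUgq} → row (3,8) (8,0) (4,6) (4,6) (4,0) (4,0)
{yDfs, yDfq} → row (6,6) (6,6) (4,6) (4,6) (4,0) (4,0)
{yDhs, yDhq} → row (4,5) (1,1) (4,6) (4,6) (4,0) (4,0)
{yDgs, yDgq} → row (5,2) (5,2) (4,6) (4,6) (4,0) (4,0)
{xUfs, xUfq, xUhs, xUhq, xUgs, xUgq, xDfs, xDfq, xDhs, xDhq, xDgs, xDgq} → row (1,5) (1,5) (4,6) (4,6) (4,0) (4,0)
That's 6 distinct rows out of 24 strategies.

6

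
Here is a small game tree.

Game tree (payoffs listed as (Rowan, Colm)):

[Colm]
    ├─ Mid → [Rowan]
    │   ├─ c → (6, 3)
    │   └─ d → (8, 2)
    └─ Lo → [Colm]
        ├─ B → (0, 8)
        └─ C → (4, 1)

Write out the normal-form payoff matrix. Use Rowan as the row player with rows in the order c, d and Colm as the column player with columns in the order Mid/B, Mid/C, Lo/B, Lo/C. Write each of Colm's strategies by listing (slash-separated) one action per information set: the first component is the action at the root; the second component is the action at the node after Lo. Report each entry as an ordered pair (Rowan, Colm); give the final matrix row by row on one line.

c: (6,3) (6,3) (0,8) (4,1) | d: (8,2) (8,2) (0,8) (4,1)

        Mid/B    Mid/C     Lo/B     Lo/C
   c    (6,3)    (6,3)    (0,8)    (4,1)
   d    (8,2)    (8,2)    (0,8)    (4,1)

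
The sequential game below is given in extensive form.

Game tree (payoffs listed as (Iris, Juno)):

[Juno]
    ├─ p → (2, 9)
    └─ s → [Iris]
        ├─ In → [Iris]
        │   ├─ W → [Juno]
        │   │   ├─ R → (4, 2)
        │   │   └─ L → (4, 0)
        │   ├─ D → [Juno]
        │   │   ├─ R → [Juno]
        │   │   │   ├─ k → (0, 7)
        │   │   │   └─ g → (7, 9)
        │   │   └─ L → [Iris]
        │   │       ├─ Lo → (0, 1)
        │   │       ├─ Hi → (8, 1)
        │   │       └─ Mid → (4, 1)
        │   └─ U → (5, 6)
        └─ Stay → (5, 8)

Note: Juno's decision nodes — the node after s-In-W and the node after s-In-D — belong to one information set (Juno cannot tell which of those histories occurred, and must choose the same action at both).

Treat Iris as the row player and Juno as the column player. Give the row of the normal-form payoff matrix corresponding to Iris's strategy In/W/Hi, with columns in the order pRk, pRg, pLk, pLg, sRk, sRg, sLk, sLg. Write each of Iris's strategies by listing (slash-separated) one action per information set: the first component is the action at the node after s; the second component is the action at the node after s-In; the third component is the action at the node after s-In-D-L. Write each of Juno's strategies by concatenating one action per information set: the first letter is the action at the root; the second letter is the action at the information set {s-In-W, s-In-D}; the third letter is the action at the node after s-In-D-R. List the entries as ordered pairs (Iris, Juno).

vs pRk: Juno plays p → (2, 9)
vs pRg: Juno plays p → (2, 9)
vs pLk: Juno plays p → (2, 9)
vs pLg: Juno plays p → (2, 9)
vs sRk: Juno plays s → Iris plays In at [s] → Iris plays W at [s-In] → Juno plays R at [s-In-W] → (4, 2)
vs sRg: Juno plays s → Iris plays In at [s] → Iris plays W at [s-In] → Juno plays R at [s-In-W] → (4, 2)
vs sLk: Juno plays s → Iris plays In at [s] → Iris plays W at [s-In] → Juno plays L at [s-In-W] → (4, 0)
vs sLg: Juno plays s → Iris plays In at [s] → Iris plays W at [s-In] → Juno plays L at [s-In-W] → (4, 0)

(2,9) (2,9) (2,9) (2,9) (4,2) (4,2) (4,0) (4,0)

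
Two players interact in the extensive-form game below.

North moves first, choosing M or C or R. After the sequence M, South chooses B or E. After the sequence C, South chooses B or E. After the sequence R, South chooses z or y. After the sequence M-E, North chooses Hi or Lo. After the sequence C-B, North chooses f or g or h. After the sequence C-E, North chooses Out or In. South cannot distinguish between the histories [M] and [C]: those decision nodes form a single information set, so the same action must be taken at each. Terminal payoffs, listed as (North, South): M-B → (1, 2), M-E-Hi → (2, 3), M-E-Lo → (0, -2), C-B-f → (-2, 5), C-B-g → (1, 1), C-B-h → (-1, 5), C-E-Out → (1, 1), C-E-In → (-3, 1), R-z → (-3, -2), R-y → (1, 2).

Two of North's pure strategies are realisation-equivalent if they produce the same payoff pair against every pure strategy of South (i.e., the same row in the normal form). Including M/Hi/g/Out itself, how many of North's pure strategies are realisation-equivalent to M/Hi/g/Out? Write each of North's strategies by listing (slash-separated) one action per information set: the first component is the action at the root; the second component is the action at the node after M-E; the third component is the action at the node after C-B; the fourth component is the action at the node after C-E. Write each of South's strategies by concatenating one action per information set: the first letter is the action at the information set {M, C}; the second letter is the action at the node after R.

Row for M/Hi/g/Out (columns Bz, By, Ez, Ey): (1,2) (1,2) (2,3) (2,3).
Under M/Hi/g/Out, North's choice at the node after C-B and at the node after C-E can never be reached regardless of what South does, so varying those choices leaves every outcome unchanged.
Holding the reachable choices fixed and varying the unreachable ones freely already gives 3 × 2 = 6 equivalent strategies.
No other strategy reproduces this row, so those 6 are the full class: M/Hi/f/Out, M/Hi/f/In, M/Hi/g/Out, M/Hi/g/In, M/Hi/h/Out, M/Hi/h/In.

6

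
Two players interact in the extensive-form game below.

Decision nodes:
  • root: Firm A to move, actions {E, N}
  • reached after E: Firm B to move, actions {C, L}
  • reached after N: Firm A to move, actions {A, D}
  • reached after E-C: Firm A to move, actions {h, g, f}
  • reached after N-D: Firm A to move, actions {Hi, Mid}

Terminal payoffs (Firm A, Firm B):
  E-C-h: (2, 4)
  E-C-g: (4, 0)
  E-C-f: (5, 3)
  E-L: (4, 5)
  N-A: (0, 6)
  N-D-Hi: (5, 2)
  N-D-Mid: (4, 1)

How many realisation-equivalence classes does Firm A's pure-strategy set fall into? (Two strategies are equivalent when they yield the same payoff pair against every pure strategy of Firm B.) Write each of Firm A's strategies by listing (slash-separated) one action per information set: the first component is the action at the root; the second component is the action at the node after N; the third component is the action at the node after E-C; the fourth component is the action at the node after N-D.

Firm A has 24 pure strategies: E/A/h/Hi, E/A/h/Mid, E/A/g/Hi, E/A/g/Mid, E/A/f/Hi, E/A/f/Mid, E/D/h/Hi, E/D/h/Mid, E/D/g/Hi, E/D/g/Mid, E/D/f/Hi, E/D/f/Mid, N/A/h/Hi, N/A/h/Mid, N/A/g/Hi, N/A/g/Mid, N/A/f/Hi, N/A/f/Mid, N/D/h/Hi, N/D/h/Mid, N/D/g/Hi, N/D/g/Mid, N/D/f/Hi, N/D/f/Mid. Columns: C, L.
{E/A/h/Hi, E/A/h/Mid, E/D/h/Hi, E/D/h/Mid} → row (2,4) (4,5)
{E/A/g/Hi, E/A/g/Mid, E/D/g/Hi, E/D/g/Mid} → row (4,0) (4,5)
{E/A/f/Hi, E/A/f/Mid, E/D/f/Hi, E/D/f/Mid} → row (5,3) (4,5)
{N/A/h/Hi, N/A/h/Mid, N/A/g/Hi, N/A/g/Mid, N/A/f/Hi, N/A/f/Mid} → row (0,6) (0,6)
{N/D/h/Hi, N/D/g/Hi, N/D/f/Hi} → row (5,2) (5,2)
{N/D/h/Mid, N/D/g/Mid, N/D/f/Mid} → row (4,1) (4,1)
That's 6 distinct rows out of 24 strategies.

6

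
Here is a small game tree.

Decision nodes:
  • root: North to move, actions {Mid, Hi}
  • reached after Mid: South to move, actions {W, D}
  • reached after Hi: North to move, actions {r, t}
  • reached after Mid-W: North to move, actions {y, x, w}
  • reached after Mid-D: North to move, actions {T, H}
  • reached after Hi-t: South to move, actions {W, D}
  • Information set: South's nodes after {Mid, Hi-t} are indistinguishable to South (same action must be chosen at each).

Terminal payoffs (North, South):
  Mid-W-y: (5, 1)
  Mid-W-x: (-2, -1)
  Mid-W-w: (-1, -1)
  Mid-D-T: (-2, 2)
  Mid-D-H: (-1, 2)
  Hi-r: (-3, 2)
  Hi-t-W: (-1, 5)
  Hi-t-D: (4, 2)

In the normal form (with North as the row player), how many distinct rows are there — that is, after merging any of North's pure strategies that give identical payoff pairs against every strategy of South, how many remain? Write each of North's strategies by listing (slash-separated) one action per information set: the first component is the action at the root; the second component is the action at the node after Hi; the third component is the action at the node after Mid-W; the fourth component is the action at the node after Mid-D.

North has 24 pure strategies: Mid/r/y/T, Mid/r/y/H, Mid/r/x/T, Mid/r/x/H, Mid/r/w/T, Mid/r/w/H, Mid/t/y/T, Mid/t/y/H, Mid/t/x/T, Mid/t/x/H, Mid/t/w/T, Mid/t/w/H, Hi/r/y/T, Hi/r/y/H, Hi/r/x/T, Hi/r/x/H, Hi/r/w/T, Hi/r/w/H, Hi/t/y/T, Hi/t/y/H, Hi/t/x/T, Hi/t/x/H, Hi/t/w/T, Hi/t/w/H. Columns: W, D.
{Mid/r/y/T, Mid/t/y/T} → row (5,1) (-2,2)
{Mid/r/y/H, Mid/t/y/H} → row (5,1) (-1,2)
{Mid/r/x/T, Mid/t/x/T} → row (-2,-1) (-2,2)
{Mid/r/x/H, Mid/t/x/H} → row (-2,-1) (-1,2)
{Mid/r/w/T, Mid/t/w/T} → row (-1,-1) (-2,2)
{Mid/r/w/H, Mid/t/w/H} → row (-1,-1) (-1,2)
{Hi/r/y/T, Hi/r/y/H, Hi/r/x/T, Hi/r/x/H, Hi/r/w/T, Hi/r/w/H} → row (-3,2) (-3,2)
{Hi/t/y/T, Hi/t/y/H, Hi/t/x/T, Hi/t/x/H, Hi/t/w/T, Hi/t/w/H} → row (-1,5) (4,2)
That's 8 distinct rows out of 24 strategies.

8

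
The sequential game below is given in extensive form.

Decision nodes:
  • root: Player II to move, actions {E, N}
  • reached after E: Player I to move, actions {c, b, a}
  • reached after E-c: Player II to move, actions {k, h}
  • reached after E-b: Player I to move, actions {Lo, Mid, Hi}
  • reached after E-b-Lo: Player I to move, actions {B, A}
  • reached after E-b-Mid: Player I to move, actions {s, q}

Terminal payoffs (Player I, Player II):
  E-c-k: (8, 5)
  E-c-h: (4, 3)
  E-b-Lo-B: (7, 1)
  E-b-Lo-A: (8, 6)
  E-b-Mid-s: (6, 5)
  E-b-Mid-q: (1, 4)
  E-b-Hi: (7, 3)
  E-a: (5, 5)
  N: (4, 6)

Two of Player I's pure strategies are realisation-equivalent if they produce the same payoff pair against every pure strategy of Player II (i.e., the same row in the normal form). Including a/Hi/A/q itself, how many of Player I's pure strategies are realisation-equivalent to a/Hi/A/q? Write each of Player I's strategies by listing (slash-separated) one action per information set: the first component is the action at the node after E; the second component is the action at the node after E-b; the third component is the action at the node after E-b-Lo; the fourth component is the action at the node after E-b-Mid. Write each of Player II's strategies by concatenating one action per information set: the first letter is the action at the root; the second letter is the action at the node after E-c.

12

Row for a/Hi/A/q (columns Ek, Eh, Nk, Nh): (5,5) (5,5) (4,6) (4,6).
Under a/Hi/A/q, Player I's choice at the node after E-b and at the node after E-b-Lo and at the node after E-b-Mid can never be reached regardless of what Player II does, so varying those choices leaves every outcome unchanged.
Holding the reachable choices fixed and varying the unreachable ones freely already gives 3 × 2 × 2 = 12 equivalent strategies.
No other strategy reproduces this row, so those 12 are the full class: a/Lo/B/s, a/Lo/B/q, a/Lo/A/s, a/Lo/A/q, a/Mid/B/s, a/Mid/B/q, a/Mid/A/s, a/Mid/A/q, a/Hi/B/s, a/Hi/B/q, a/Hi/A/s, a/Hi/A/q.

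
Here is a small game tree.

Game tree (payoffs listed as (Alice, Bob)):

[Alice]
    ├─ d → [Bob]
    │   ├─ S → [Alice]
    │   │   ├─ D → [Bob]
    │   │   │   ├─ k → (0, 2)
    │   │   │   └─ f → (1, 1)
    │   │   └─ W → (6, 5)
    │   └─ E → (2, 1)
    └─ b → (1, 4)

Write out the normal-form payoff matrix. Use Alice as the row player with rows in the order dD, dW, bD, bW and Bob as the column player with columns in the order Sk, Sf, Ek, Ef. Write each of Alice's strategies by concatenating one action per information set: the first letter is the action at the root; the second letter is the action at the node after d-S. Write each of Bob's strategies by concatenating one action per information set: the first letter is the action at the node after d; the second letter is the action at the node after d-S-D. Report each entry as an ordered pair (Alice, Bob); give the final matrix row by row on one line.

           Sk       Sf       Ek       Ef
  dD    (0,2)    (1,1)    (2,1)    (2,1)
  dW    (6,5)    (6,5)    (2,1)    (2,1)
  bD    (1,4)    (1,4)    (1,4)    (1,4)
  bW    (1,4)    (1,4)    (1,4)    (1,4)

dD: (0,2) (1,1) (2,1) (2,1) | dW: (6,5) (6,5) (2,1) (2,1) | bD: (1,4) (1,4) (1,4) (1,4) | bW: (1,4) (1,4) (1,4) (1,4)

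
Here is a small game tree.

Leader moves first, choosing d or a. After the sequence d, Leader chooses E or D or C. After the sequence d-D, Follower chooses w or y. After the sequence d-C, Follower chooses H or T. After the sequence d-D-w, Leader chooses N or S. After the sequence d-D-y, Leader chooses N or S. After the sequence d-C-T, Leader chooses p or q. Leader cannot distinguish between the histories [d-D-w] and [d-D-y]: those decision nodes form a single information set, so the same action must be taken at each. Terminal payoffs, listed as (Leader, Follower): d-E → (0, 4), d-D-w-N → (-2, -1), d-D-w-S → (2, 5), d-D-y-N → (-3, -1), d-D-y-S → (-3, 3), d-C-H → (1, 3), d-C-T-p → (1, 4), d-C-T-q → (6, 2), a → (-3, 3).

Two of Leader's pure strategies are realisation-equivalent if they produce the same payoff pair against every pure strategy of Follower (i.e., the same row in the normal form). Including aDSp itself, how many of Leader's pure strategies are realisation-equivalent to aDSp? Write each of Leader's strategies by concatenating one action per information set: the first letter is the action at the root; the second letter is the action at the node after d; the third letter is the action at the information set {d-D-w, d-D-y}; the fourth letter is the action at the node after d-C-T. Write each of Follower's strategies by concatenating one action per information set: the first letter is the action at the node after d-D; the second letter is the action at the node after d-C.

12

Row for aDSp (columns wH, wT, yH, yT): (-3,3) (-3,3) (-3,3) (-3,3).
Under aDSp, Leader's choice at the node after d and at the information set {d-D-w, d-D-y} and at the node after d-C-T can never be reached regardless of what Follower does, so varying those choices leaves every outcome unchanged.
Holding the reachable choices fixed and varying the unreachable ones freely already gives 3 × 2 × 2 = 12 equivalent strategies.
No other strategy reproduces this row, so those 12 are the full class: aENp, aENq, aESp, aESq, aDNp, aDNq, aDSp, aDSq, aCNp, aCNq, aCSp, aCSq.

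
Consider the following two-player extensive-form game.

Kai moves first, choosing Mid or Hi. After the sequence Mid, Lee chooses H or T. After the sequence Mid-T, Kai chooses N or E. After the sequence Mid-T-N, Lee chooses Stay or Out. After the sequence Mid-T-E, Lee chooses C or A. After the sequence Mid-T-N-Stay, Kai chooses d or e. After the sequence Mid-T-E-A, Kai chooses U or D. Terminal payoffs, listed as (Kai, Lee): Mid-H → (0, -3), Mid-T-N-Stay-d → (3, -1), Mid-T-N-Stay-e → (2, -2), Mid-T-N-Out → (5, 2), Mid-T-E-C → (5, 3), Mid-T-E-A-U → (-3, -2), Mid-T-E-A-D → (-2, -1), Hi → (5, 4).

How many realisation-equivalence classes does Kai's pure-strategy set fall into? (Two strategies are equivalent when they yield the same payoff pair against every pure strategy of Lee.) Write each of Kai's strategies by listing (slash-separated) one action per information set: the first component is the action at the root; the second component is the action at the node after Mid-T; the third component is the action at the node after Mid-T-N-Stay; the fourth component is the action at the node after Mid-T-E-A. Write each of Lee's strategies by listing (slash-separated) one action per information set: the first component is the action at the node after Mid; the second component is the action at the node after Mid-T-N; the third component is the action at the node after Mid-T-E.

5

Kai has 16 pure strategies: Mid/N/d/U, Mid/N/d/D, Mid/N/e/U, Mid/N/e/D, Mid/E/d/U, Mid/E/d/D, Mid/E/e/U, Mid/E/e/D, Hi/N/d/U, Hi/N/d/D, Hi/N/e/U, Hi/N/e/D, Hi/E/d/U, Hi/E/d/D, Hi/E/e/U, Hi/E/e/D. Columns: H/Stay/C, H/Stay/A, H/Out/C, H/Out/A, T/Stay/C, T/Stay/A, T/Out/C, T/Out/A.
{Mid/N/d/U, Mid/N/d/D} → row (0,-3) (0,-3) (0,-3) (0,-3) (3,-1) (3,-1) (5,2) (5,2)
{Mid/N/e/U, Mid/N/e/D} → row (0,-3) (0,-3) (0,-3) (0,-3) (2,-2) (2,-2) (5,2) (5,2)
{Mid/E/d/U, Mid/E/e/U} → row (0,-3) (0,-3) (0,-3) (0,-3) (5,3) (-3,-2) (5,3) (-3,-2)
{Mid/E/d/D, Mid/E/e/D} → row (0,-3) (0,-3) (0,-3) (0,-3) (5,3) (-2,-1) (5,3) (-2,-1)
{Hi/N/d/U, Hi/N/d/D, Hi/N/e/U, Hi/N/e/D, Hi/E/d/U, Hi/E/d/D, Hi/E/e/U, Hi/E/e/D} → row (5,4) (5,4) (5,4) (5,4) (5,4) (5,4) (5,4) (5,4)
That's 5 distinct rows out of 16 strategies.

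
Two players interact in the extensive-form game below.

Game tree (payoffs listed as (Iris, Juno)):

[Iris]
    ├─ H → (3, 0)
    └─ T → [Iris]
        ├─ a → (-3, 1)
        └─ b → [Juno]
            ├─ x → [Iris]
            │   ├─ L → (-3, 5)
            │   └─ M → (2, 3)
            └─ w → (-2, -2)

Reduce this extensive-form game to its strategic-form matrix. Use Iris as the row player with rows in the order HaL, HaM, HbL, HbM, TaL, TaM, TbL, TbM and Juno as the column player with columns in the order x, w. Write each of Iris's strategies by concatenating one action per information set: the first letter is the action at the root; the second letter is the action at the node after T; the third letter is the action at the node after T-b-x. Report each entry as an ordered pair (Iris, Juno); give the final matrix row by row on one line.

            x        w
 HaL    (3,0)    (3,0)
 HaM    (3,0)    (3,0)
 HbL    (3,0)    (3,0)
 HbM    (3,0)    (3,0)
 TaL   (-3,1)   (-3,1)
 TaM   (-3,1)   (-3,1)
 TbL   (-3,5)  (-2,-2)
 TbM    (2,3)  (-2,-2)

HaL: (3,0) (3,0) | HaM: (3,0) (3,0) | HbL: (3,0) (3,0) | HbM: (3,0) (3,0) | TaL: (-3,1) (-3,1) | TaM: (-3,1) (-3,1) | TbL: (-3,5) (-2,-2) | TbM: (2,3) (-2,-2)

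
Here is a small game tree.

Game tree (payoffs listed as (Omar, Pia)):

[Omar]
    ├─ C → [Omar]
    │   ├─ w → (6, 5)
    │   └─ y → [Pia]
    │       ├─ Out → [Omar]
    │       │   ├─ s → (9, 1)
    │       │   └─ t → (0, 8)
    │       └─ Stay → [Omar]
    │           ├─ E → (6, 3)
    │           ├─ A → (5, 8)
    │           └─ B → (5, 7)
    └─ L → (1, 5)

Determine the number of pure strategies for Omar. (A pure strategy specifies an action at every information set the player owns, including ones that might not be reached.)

Omar owns the root with actions {C, L} — two choices.
Omar owns the node after C with actions {w, y} — two choices.
Omar owns the node after C-y-Out with actions {s, t} — two choices.
Omar owns the node after C-y-Stay with actions {E, A, B} — three choices.
A pure strategy fixes one action at each information set independently, so the count is the product 2 × 2 × 2 × 3 = 24.
(For reference, Pia has 2 pure strategies, giving a 24×2 normal-form matrix.)

24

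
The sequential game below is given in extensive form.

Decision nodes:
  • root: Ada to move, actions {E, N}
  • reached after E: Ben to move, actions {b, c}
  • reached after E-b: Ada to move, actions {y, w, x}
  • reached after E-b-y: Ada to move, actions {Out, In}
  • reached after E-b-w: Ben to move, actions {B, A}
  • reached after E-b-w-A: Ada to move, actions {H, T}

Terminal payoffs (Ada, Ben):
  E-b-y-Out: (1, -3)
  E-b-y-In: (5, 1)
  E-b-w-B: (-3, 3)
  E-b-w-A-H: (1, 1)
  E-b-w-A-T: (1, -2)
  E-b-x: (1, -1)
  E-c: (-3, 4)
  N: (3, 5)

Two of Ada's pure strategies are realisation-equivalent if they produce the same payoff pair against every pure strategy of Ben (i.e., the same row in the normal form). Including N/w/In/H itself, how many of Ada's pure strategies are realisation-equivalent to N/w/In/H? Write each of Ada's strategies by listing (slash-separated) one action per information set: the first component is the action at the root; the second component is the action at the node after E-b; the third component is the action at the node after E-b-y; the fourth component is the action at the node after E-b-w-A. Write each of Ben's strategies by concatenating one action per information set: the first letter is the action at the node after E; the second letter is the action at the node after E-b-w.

12

Row for N/w/In/H (columns bB, bA, cB, cA): (3,5) (3,5) (3,5) (3,5).
Under N/w/In/H, Ada's choice at the node after E-b and at the node after E-b-y and at the node after E-b-w-A can never be reached regardless of what Ben does, so varying those choices leaves every outcome unchanged.
Holding the reachable choices fixed and varying the unreachable ones freely already gives 3 × 2 × 2 = 12 equivalent strategies.
No other strategy reproduces this row, so those 12 are the full class: N/y/Out/H, N/y/Out/T, N/y/In/H, N/y/In/T, N/w/Out/H, N/w/Out/T, N/w/In/H, N/w/In/T, N/x/Out/H, N/x/Out/T, N/x/In/H, N/x/In/T.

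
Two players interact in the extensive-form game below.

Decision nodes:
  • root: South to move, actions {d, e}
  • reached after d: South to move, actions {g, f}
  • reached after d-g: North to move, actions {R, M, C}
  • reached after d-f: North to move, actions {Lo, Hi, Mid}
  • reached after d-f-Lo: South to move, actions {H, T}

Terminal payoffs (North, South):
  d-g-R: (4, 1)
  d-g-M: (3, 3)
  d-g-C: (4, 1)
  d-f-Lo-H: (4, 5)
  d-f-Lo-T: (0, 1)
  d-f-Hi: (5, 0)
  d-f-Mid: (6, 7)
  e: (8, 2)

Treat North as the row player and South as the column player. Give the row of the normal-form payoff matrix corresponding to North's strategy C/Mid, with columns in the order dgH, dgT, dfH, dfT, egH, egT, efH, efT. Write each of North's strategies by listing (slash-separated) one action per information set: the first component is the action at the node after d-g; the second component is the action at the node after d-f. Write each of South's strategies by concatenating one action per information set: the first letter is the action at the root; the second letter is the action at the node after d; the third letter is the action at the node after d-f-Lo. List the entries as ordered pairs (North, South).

vs dgH: South plays d → South plays g at [d] → North plays C at [d-g] → (4, 1)
vs dgT: South plays d → South plays g at [d] → North plays C at [d-g] → (4, 1)
vs dfH: South plays d → South plays f at [d] → North plays Mid at [d-f] → (6, 7)
vs dfT: South plays d → South plays f at [d] → North plays Mid at [d-f] → (6, 7)
vs egH: South plays e → (8, 2)
vs egT: South plays e → (8, 2)
vs efH: South plays e → (8, 2)
vs efT: South plays e → (8, 2)

(4,1) (4,1) (6,7) (6,7) (8,2) (8,2) (8,2) (8,2)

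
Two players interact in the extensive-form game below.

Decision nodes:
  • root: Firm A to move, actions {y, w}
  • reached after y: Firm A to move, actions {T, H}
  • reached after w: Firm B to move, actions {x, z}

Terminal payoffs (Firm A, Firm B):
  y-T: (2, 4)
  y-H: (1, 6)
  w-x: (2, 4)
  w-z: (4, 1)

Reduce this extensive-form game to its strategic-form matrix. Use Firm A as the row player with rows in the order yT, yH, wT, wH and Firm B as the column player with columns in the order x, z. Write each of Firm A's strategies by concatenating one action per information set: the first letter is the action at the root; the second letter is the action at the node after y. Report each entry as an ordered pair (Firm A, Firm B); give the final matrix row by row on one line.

yT: (2,4) (2,4) | yH: (1,6) (1,6) | wT: (2,4) (4,1) | wH: (2,4) (4,1)

Row yT: x→(2,4), z→(2,4)
Row yH: x→(1,6), z→(1,6)
Row wT: x→(2,4), z→(4,1)
Row wH: x→(2,4), z→(4,1)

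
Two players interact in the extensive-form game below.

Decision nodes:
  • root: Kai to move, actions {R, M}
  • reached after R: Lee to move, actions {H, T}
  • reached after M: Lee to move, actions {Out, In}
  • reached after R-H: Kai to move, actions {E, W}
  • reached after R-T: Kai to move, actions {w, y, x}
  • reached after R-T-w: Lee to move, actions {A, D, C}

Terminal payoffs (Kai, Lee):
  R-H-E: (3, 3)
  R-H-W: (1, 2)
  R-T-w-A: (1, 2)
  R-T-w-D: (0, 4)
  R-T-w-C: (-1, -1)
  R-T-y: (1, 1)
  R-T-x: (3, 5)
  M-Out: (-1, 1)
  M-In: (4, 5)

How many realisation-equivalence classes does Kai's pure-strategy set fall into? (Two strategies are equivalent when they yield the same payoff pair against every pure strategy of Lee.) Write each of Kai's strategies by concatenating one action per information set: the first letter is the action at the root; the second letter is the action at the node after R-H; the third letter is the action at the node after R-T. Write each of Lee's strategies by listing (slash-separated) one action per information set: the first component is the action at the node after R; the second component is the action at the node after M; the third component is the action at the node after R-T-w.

7

Kai has 12 pure strategies: REw, REy, REx, RWw, RWy, RWx, MEw, MEy, MEx, MWw, MWy, MWx. Columns: H/Out/A, H/Out/D, H/Out/C, H/In/A, H/In/D, H/In/C, T/Out/A, T/Out/D, T/Out/C, T/In/A, T/In/D, T/In/C.
{REw} → row (3,3) (3,3) (3,3) (3,3) (3,3) (3,3) (1,2) (0,4) (-1,-1) (1,2) (0,4) (-1,-1)
{REy} → row (3,3) (3,3) (3,3) (3,3) (3,3) (3,3) (1,1) (1,1) (1,1) (1,1) (1,1) (1,1)
{REx} → row (3,3) (3,3) (3,3) (3,3) (3,3) (3,3) (3,5) (3,5) (3,5) (3,5) (3,5) (3,5)
{RWw} → row (1,2) (1,2) (1,2) (1,2) (1,2) (1,2) (1,2) (0,4) (-1,-1) (1,2) (0,4) (-1,-1)
{RWy} → row (1,2) (1,2) (1,2) (1,2) (1,2) (1,2) (1,1) (1,1) (1,1) (1,1) (1,1) (1,1)
{RWx} → row (1,2) (1,2) (1,2) (1,2) (1,2) (1,2) (3,5) (3,5) (3,5) (3,5) (3,5) (3,5)
{MEw, MEy, MEx, MWw, MWy, MWx} → row (-1,1) (-1,1) (-1,1) (4,5) (4,5) (4,5) (-1,1) (-1,1) (-1,1) (4,5) (4,5) (4,5)
That's 7 distinct rows out of 12 strategies.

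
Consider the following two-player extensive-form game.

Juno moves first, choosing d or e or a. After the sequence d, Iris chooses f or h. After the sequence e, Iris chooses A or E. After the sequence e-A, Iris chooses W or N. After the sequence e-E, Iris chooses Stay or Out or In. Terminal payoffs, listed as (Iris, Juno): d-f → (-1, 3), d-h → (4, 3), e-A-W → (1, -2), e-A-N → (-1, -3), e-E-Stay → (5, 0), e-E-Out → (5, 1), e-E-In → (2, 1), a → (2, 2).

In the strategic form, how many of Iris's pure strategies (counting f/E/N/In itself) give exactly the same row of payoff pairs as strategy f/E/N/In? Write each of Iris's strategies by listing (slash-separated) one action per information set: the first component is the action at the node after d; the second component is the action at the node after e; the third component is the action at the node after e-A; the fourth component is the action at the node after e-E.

2

Row for f/E/N/In (columns d, e, a): (-1,3) (2,1) (2,2).
Under f/E/N/In, Iris's choice at the node after e-A can never be reached regardless of what Juno does, so varying those choices leaves every outcome unchanged.
Holding the reachable choices fixed and varying the unreachable one freely already gives 2 equivalent strategies.
No other strategy reproduces this row, so those 2 are the full class: f/E/W/In, f/E/N/In.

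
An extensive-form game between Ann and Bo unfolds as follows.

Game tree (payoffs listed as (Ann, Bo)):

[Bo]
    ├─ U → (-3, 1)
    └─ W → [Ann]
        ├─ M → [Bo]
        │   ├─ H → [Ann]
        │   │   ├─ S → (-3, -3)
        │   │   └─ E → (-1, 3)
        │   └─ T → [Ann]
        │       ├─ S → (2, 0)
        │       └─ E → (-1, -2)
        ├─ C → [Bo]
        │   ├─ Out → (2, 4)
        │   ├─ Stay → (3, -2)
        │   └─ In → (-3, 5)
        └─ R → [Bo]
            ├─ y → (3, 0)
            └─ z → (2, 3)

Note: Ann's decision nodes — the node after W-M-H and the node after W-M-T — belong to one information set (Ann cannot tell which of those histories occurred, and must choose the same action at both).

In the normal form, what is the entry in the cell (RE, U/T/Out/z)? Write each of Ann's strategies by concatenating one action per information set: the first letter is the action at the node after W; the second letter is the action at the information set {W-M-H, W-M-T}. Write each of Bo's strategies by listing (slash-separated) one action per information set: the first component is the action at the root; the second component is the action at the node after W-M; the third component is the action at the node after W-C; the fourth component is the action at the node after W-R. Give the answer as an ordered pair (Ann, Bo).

Trace the play path from the root:
  Bo plays U
→ terminal payoff (-3, 1).
(Ann's choice at the node after W is never reached on this path, so it doesn't affect the outcome.)

(-3, 1)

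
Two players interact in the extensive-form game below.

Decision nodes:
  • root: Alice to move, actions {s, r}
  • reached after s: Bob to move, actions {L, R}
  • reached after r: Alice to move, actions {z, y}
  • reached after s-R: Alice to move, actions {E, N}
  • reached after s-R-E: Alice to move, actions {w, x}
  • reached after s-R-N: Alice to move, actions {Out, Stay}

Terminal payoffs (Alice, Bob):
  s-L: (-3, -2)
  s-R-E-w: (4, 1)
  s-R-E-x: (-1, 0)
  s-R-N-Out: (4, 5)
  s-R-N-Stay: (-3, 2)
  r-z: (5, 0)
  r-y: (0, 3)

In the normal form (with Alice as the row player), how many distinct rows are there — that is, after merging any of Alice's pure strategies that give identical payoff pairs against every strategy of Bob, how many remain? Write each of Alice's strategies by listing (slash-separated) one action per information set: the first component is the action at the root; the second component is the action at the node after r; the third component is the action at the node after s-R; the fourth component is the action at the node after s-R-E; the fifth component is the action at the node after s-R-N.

Alice has 32 pure strategies: s/z/E/w/Out, s/z/E/w/Stay, s/z/E/x/Out, s/z/E/x/Stay, s/z/N/w/Out, s/z/N/w/Stay, s/z/N/x/Out, s/z/N/x/Stay, s/y/E/w/Out, s/y/E/w/Stay, s/y/E/x/Out, s/y/E/x/Stay, s/y/N/w/Out, s/y/N/w/Stay, s/y/N/x/Out, s/y/N/x/Stay, r/z/E/w/Out, r/z/E/w/Stay, r/z/E/x/Out, r/z/E/x/Stay, r/z/N/w/Out, r/z/N/w/Stay, r/z/N/x/Out, r/z/N/x/Stay, r/y/E/w/Out, r/y/E/w/Stay, r/y/E/x/Out, r/y/E/x/Stay, r/y/N/w/Out, r/y/N/w/Stay, r/y/N/x/Out, r/y/N/x/Stay. Columns: L, R.
{s/z/E/w/Out, s/z/E/w/Stay, s/y/E/w/Out, s/y/E/w/Stay} → row (-3,-2) (4,1)
{s/z/E/x/Out, s/z/E/x/Stay, s/y/E/x/Out, s/y/E/x/Stay} → row (-3,-2) (-1,0)
{s/z/N/w/Out, s/z/N/x/Out, s/y/N/w/Out, s/y/N/x/Out} → row (-3,-2) (4,5)
{s/z/N/w/Stay, s/z/N/x/Stay, s/y/N/w/Stay, s/y/N/x/Stay} → row (-3,-2) (-3,2)
{r/z/E/w/Out, r/z/E/w/Stay, r/z/E/x/Out, r/z/E/x/Stay, r/z/N/w/Out, r/z/N/w/Stay, r/z/N/x/Out, r/z/N/x/Stay} → row (5,0) (5,0)
{r/y/E/w/Out, r/y/E/w/Stay, r/y/E/x/Out, r/y/E/x/Stay, r/y/N/w/Out, r/y/N/w/Stay, r/y/N/x/Out, r/y/N/x/Stay} → row (0,3) (0,3)
That's 6 distinct rows out of 32 strategies.

6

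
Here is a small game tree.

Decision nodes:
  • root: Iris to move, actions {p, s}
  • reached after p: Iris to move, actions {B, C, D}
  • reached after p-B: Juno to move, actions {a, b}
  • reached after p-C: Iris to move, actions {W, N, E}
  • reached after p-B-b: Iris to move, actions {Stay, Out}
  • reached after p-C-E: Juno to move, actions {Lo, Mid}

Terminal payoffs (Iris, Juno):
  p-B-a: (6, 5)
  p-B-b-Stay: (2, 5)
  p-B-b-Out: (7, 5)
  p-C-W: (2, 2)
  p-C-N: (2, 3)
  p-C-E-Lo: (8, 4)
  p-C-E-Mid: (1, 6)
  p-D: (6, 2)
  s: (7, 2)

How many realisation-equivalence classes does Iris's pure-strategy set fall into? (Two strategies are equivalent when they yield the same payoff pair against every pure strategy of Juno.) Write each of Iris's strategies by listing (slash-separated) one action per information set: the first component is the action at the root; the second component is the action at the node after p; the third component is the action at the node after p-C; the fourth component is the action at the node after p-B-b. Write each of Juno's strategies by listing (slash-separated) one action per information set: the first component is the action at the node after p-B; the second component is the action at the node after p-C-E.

7

Iris has 36 pure strategies: p/B/W/Stay, p/B/W/Out, p/B/N/Stay, p/B/N/Out, p/B/E/Stay, p/B/E/Out, p/C/W/Stay, p/C/W/Out, p/C/N/Stay, p/C/N/Out, p/C/E/Stay, p/C/E/Out, p/D/W/Stay, p/D/W/Out, p/D/N/Stay, p/D/N/Out, p/D/E/Stay, p/D/E/Out, s/B/W/Stay, s/B/W/Out, s/B/N/Stay, s/B/N/Out, s/B/E/Stay, s/B/E/Out, s/C/W/Stay, s/C/W/Out, s/C/N/Stay, s/C/N/Out, s/C/E/Stay, s/C/E/Out, s/D/W/Stay, s/D/W/Out, s/D/N/Stay, s/D/N/Out, s/D/E/Stay, s/D/E/Out. Columns: a/Lo, a/Mid, b/Lo, b/Mid.
{p/B/W/Stay, p/B/N/Stay, p/B/E/Stay} → row (6,5) (6,5) (2,5) (2,5)
{p/B/W/Out, p/B/N/Out, p/B/E/Out} → row (6,5) (6,5) (7,5) (7,5)
{p/C/W/Stay, p/C/W/Out} → row (2,2) (2,2) (2,2) (2,2)
{p/C/N/Stay, p/C/N/Out} → row (2,3) (2,3) (2,3) (2,3)
{p/C/E/Stay, p/C/E/Out} → row (8,4) (1,6) (8,4) (1,6)
{p/D/W/Stay, p/D/W/Out, p/D/N/Stay, p/D/N/Out, p/D/E/Stay, p/D/E/Out} → row (6,2) (6,2) (6,2) (6,2)
{s/B/W/Stay, s/B/W/Out, s/B/N/Stay, s/B/N/Out, s/B/E/Stay, s/B/E/Out, s/C/W/Stay, s/C/W/Out, s/C/N/Stay, s/C/N/Out, s/C/E/Stay, s/C/E/Out, s/D/W/Stay, s/D/W/Out, s/D/N/Stay, s/D/N/Out, s/D/E/Stay, s/D/E/Out} → row (7,2) (7,2) (7,2) (7,2)
That's 7 distinct rows out of 36 strategies.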